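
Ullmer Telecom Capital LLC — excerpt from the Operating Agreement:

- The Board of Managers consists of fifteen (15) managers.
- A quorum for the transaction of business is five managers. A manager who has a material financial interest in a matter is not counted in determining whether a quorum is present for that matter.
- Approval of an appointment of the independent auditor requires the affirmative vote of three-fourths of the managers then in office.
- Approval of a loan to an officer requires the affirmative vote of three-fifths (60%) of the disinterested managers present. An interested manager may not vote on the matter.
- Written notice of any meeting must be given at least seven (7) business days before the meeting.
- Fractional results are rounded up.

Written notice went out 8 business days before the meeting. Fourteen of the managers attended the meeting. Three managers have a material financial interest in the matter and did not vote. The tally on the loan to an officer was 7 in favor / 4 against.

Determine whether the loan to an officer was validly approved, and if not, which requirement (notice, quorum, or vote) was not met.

Notice: 8 business days given; 7 required (8 ≥ 7). Satisfied.
Quorum: 14 present, but the 3 interested managers do not count, leaving 11. Quorum is 5. Satisfied.
Vote: the loan to an officer requires three-fifths of the disinterested managers present (14 − 3 = 11). 3/5 of 11 = 6.60, rounded up to 7, so 7 affirmative votes are needed; 7 voted in favor. Satisfied.

Valid — all requirements satisfied.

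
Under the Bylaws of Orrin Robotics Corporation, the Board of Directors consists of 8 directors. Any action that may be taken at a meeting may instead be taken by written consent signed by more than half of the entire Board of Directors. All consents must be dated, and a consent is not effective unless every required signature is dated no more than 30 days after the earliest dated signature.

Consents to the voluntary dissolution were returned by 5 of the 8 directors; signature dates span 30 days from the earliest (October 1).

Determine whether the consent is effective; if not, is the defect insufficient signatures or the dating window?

Effective — both the signature and dating-window requirements are satisfied.

Signatures required: more than half of 8 — a majority of 8 is 5, so 5 needed; 5 signed. Sufficient.
Dating window: the latest signature is 30 days after the earliest; the limit is 30 days. Within the window.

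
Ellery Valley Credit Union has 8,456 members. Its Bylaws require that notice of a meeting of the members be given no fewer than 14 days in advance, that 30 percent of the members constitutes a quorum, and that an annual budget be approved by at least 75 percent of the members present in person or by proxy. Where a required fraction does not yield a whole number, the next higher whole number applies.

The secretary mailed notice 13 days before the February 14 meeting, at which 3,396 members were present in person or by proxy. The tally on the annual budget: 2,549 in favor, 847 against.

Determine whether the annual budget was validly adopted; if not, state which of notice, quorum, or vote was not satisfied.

Notice: 13 days given; 14 required. Not satisfied.
Quorum: 30% of 8,456 = 2,536.80, rounded up to 2,537; 3,396 present. Satisfied.
Vote: requires three-fourths of those present (3,396); 3/4 of 3396 = 2547, so 2,547 needed; 2,549 in favor. Satisfied.

Invalid — notice requirement not satisfied.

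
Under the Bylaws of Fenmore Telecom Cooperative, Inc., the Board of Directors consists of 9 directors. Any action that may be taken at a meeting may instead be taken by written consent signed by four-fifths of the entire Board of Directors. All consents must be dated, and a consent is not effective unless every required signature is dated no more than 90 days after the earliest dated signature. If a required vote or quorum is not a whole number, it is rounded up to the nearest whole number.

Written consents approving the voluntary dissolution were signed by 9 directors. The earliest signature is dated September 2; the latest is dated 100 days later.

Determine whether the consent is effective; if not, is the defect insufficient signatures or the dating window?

Signatures required: four-fifths of 9 — 4/5 of 9 = 7.20, rounded up to 8, so 8 needed; 9 signed. Sufficient.
Dating window: the latest signature is 100 days after the earliest; the limit is 90 days. Outside the window.

Not effective — dating-window requirement not satisfied.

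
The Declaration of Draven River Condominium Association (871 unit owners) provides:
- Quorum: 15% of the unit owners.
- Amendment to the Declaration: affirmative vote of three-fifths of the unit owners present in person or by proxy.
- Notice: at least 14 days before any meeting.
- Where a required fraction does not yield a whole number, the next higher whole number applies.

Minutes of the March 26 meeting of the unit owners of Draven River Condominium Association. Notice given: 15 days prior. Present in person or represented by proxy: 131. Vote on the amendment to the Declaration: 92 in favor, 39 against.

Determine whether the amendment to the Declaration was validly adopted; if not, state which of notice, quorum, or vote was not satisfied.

Valid — all requirements satisfied.

Notice: 15 days given; 14 required. Satisfied.
Quorum: 15% of 871 = 130.65, rounded up to 131; 131 present. Satisfied.
Vote: requires three-fifths of those present (131); 3/5 of 131 = 78.60, rounded up to 79, so 79 needed; 92 in favor. Satisfied.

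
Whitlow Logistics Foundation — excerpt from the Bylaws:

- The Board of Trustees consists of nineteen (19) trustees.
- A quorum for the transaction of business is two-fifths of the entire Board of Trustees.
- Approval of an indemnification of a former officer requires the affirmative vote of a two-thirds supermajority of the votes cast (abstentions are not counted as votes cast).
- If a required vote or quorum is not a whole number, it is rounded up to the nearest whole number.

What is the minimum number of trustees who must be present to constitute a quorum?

8

2/5 of 19 = 7.60, rounded up to 8.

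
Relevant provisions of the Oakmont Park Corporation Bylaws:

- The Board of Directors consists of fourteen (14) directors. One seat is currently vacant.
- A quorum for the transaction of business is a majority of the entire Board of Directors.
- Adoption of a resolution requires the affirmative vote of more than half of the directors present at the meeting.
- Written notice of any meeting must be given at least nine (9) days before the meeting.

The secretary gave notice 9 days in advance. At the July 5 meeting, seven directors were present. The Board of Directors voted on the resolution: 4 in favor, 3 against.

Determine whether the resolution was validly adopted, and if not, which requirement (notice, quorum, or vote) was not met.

Notice: 9 days given; 9 required (9 ≥ 9). Satisfied.
Quorum: 7 present; quorum is 8. Not satisfied.
Vote: the resolution requires a majority of the directors present (7). A majority of 7 is 4, so 4 affirmative votes are needed; 4 voted in favor. Satisfied. (Moot — without a quorum no business can be validly transacted.)

Invalid — quorum requirement not satisfied.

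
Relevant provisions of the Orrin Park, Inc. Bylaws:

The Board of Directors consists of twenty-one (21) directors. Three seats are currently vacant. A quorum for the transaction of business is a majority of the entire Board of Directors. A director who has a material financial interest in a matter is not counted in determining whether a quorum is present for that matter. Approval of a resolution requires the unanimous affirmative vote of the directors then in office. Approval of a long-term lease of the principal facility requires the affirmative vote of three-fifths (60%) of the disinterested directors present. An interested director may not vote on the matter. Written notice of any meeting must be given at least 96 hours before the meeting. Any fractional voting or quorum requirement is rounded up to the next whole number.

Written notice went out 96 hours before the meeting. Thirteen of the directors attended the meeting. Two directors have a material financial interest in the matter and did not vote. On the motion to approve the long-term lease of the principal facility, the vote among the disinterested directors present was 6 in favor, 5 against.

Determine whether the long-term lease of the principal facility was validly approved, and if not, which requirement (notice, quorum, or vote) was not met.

Notice: 96 hours given; 96 required (96 ≥ 96). Satisfied.
Quorum: 13 present, but the 2 interested directors do not count, leaving 11. Quorum is 11. Satisfied.
Vote: the long-term lease of the principal facility requires three-fifths of the disinterested directors present (13 − 2 = 11). 3/5 of 11 = 6.60, rounded up to 7, so 7 affirmative votes are needed; 6 voted in favor. Not satisfied.

Invalid — vote requirement not satisfied.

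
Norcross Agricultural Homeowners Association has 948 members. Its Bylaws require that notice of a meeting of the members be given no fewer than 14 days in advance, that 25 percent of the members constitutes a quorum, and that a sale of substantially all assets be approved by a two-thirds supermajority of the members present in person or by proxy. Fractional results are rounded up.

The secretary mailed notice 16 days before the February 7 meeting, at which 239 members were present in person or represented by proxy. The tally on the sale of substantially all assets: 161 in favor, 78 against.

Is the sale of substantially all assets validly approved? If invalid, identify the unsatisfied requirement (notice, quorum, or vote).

Valid — all requirements satisfied.

Notice: 16 days given; 14 required. Satisfied.
Quorum: 25% of 948 = 237; 239 present. Satisfied.
Vote: requires two-thirds of those present (239); 2/3 of 239 = 159.33, rounded up to 160, so 160 needed; 161 in favor. Satisfied.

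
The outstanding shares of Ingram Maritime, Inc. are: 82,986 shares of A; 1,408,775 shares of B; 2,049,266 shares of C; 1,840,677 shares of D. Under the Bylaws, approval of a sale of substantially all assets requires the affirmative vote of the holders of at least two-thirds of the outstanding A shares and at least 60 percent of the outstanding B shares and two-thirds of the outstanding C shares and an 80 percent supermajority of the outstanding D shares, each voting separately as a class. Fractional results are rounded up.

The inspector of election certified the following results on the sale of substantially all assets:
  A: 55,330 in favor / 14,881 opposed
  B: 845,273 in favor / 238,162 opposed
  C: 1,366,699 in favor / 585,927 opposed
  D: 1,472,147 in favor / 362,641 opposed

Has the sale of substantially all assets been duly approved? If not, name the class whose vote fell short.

Not approved — the D shares did not give the required vote.

A: 2/3 of 82986 = 55324; 55,324 required, 55,330 in favor — approved.
B: 3/5 of 1408775 = 845265; 845,265 required, 845,273 in favor — approved.
C: 2/3 of 2049266 = 1366177.33, rounded up to 1366178; 1,366,178 required, 1,366,699 in favor — approved.
D: 4/5 of 1840677 = 1472541.60, rounded up to 1472542; 1,472,542 required, 1,472,147 in favor — not approved.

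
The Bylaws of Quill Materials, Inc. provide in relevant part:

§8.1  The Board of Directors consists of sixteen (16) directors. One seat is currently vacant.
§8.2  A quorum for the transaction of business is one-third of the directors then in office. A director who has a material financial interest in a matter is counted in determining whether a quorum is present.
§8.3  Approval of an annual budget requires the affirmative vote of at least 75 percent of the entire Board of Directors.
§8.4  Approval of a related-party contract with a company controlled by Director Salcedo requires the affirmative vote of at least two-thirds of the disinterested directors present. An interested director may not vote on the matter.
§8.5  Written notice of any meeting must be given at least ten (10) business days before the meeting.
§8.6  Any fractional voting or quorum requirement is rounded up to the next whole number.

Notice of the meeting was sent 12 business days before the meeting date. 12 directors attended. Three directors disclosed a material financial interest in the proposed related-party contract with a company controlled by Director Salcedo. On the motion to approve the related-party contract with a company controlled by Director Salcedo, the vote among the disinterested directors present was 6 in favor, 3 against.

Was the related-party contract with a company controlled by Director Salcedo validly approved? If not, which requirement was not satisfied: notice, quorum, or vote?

Notice: 12 business days given; 10 required (12 ≥ 10). Satisfied.
Quorum: 12 present (interested directors count toward quorum); quorum is 5. Satisfied.
Vote: the related-party contract with a company controlled by Director Salcedo requires two-thirds of the disinterested directors present (12 − 3 = 9). 2/3 of 9 = 6, so 6 affirmative votes are needed; 6 voted in favor. Satisfied.

Valid — all requirements satisfied.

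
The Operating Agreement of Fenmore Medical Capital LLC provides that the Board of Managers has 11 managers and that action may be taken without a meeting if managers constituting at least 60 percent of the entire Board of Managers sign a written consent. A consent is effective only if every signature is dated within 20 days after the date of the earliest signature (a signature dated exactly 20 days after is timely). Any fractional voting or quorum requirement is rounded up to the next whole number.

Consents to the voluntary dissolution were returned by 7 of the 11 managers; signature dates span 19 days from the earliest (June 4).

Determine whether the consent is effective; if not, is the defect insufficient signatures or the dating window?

Effective — both the signature and dating-window requirements are satisfied.

Signatures required: at least 60 percent of 11 — 3/5 of 11 = 6.60, rounded up to 7, so 7 needed; 7 signed. Sufficient.
Dating window: the latest signature is 19 days after the earliest; the limit is 20 days. Within the window.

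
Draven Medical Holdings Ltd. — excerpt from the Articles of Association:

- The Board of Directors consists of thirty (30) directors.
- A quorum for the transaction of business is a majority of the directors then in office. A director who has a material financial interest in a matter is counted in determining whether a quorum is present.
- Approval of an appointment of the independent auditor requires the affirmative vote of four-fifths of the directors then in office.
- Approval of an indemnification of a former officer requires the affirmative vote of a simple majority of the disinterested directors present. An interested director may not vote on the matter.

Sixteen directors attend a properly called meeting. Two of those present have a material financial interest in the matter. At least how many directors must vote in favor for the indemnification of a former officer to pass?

The indemnification of a former officer requires a majority of the disinterested directors present (16 − 2 = 14).
A majority of 14 is 8.

8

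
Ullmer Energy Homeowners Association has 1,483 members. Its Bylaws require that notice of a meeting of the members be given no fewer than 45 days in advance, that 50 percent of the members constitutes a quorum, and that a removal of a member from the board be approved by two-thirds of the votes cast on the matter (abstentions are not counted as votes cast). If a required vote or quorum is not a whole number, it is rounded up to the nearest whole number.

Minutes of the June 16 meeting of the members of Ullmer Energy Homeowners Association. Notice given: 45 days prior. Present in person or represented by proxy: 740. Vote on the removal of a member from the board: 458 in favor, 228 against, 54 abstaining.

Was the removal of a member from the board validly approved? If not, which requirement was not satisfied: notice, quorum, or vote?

Notice: 45 days given; 45 required. Satisfied.
Quorum: 50% of 1,483 = 741.50, rounded up to 742; 740 present. Not satisfied.
Vote: requires two-thirds of the votes cast (740 − 54 abstaining = 686); 2/3 of 686 = 457.33, rounded up to 458, so 458 needed; 458 in favor. Satisfied.

Invalid — quorum requirement not satisfied.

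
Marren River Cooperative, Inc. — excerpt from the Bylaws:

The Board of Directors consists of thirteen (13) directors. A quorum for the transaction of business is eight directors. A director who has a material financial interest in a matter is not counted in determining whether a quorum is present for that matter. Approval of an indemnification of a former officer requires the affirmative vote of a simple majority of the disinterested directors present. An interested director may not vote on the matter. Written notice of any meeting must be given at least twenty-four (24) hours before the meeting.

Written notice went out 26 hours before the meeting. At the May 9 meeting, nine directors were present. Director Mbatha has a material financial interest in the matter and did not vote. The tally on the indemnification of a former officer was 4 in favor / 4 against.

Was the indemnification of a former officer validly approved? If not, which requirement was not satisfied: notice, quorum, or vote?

Notice: 26 hours given; 24 required (26 ≥ 24). Satisfied.
Quorum: 9 present, but the 1 interested director does not count, leaving 8. Quorum is 8. Satisfied.
Vote: the indemnification of a former officer requires a majority of the disinterested directors present (9 − 1 = 8). A majority of 8 is 5, so 5 affirmative votes are needed; 4 voted in favor. Not satisfied.

Invalid — vote requirement not satisfied.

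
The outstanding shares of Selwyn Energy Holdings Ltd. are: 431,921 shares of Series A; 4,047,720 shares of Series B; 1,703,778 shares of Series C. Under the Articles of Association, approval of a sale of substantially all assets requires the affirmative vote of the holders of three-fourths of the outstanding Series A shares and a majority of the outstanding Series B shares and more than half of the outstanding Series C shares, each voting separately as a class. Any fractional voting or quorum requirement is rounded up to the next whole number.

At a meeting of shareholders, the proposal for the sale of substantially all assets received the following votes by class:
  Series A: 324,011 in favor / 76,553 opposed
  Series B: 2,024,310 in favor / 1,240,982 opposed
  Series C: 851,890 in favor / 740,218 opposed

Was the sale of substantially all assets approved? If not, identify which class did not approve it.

Approved — every class gave the required vote.

Series A: 3/4 of 431921 = 323940.75, rounded up to 323941; 323,941 required, 324,011 in favor — approved.
Series B: a majority of 4047720 is 2023861; 2,023,861 required, 2,024,310 in favor — approved.
Series C: a majority of 1703778 is 851890; 851,890 required, 851,890 in favor — approved.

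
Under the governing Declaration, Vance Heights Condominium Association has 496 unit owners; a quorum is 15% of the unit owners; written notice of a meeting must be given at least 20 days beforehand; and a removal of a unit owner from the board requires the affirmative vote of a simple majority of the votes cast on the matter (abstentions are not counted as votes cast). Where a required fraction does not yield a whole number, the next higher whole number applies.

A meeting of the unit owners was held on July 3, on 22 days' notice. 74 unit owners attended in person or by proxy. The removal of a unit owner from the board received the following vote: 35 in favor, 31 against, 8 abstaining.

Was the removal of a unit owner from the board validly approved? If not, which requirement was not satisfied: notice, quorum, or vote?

Notice: 22 days given; 20 required. Satisfied.
Quorum: 15% of 496 = 74.40, rounded up to 75; 74 present. Not satisfied.
Vote: requires a majority of the votes cast (74 − 8 abstaining = 66); a majority of 66 is 34, so 34 needed; 35 in favor. Satisfied.

Invalid — quorum requirement not satisfied.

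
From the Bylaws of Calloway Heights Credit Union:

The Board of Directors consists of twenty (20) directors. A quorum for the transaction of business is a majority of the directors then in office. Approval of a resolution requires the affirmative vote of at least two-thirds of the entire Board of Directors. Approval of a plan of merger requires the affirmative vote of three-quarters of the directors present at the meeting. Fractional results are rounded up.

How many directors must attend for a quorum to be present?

A majority of 20 is 11.

11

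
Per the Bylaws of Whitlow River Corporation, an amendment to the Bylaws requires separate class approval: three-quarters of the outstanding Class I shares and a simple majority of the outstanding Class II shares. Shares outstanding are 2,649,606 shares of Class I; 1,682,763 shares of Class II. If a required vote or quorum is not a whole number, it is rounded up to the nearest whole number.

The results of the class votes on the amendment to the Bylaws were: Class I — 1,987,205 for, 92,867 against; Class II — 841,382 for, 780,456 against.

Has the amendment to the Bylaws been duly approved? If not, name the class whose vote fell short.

Approved — every class gave the required vote.

Class I: 3/4 of 2649606 = 1987204.50, rounded up to 1987205; 1,987,205 required, 1,987,205 in favor — approved.
Class II: a majority of 1682763 is 841382; 841,382 required, 841,382 in favor — approved.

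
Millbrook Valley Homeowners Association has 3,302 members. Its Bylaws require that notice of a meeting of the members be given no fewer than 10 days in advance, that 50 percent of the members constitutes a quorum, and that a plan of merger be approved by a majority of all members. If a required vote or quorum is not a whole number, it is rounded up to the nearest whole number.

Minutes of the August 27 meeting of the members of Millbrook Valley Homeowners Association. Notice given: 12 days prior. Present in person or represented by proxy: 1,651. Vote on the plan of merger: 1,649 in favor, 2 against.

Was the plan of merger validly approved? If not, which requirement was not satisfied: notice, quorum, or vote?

Invalid — vote requirement not satisfied.

Notice: 12 days given; 10 required. Satisfied.
Quorum: 50% of 3,302 = 1,651; 1,651 present. Satisfied.
Vote: requires a majority of all members (3,302); a majority of 3302 is 1652, so 1,652 needed; 1,649 in favor. Not satisfied.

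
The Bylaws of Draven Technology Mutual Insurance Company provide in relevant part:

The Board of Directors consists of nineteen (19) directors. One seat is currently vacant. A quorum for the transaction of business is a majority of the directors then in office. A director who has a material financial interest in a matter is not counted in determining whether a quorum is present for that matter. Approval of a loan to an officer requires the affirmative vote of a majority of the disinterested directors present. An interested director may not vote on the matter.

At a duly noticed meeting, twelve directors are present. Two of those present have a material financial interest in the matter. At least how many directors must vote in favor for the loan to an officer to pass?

6

The loan to an officer requires a majority of the disinterested directors present (12 − 2 = 10).
A majority of 10 is 6.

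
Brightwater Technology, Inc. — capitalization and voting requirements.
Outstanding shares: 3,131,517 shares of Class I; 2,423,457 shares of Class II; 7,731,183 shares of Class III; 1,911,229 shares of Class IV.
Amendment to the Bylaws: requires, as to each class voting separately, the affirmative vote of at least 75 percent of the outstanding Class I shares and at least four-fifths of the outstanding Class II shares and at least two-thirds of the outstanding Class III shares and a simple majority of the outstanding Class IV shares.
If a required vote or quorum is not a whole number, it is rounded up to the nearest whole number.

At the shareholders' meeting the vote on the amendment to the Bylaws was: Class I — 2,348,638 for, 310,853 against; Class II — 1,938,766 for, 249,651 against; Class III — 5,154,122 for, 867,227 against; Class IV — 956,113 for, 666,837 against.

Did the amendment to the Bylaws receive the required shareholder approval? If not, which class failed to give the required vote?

Class I: 3/4 of 3131517 = 2348637.75, rounded up to 2348638; 2,348,638 required, 2,348,638 in favor — approved.
Class II: 4/5 of 2423457 = 1938765.60, rounded up to 1938766; 1,938,766 required, 1,938,766 in favor — approved.
Class III: 2/3 of 7731183 = 5154122; 5,154,122 required, 5,154,122 in favor — approved.
Class IV: a majority of 1911229 is 955615; 955,615 required, 956,113 in favor — approved.

Approved — every class gave the required vote.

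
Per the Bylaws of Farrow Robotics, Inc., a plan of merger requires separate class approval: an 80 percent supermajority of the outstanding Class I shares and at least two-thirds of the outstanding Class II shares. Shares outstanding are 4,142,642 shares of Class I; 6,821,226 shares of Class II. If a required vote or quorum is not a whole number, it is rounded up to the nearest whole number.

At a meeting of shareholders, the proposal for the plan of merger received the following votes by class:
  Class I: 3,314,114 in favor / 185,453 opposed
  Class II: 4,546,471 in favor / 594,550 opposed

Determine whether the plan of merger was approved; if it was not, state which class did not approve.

Class I: 4/5 of 4142642 = 3314113.60, rounded up to 3314114; 3,314,114 required, 3,314,114 in favor — approved.
Class II: 2/3 of 6821226 = 4547484; 4,547,484 required, 4,546,471 in favor — not approved.

Not approved — the Class II shares did not give the required vote.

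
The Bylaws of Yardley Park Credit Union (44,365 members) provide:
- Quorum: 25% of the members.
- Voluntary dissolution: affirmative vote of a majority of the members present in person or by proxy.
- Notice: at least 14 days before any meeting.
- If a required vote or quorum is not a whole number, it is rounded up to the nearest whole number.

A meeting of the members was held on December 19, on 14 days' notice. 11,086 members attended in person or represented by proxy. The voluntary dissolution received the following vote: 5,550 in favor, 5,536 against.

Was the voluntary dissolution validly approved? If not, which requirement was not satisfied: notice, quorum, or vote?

Notice: 14 days given; 14 required. Satisfied.
Quorum: 25% of 44,365 = 11,091.25, rounded up to 11,092; 11,086 present. Not satisfied.
Vote: requires a majority of those present (11,086); a majority of 11086 is 5544, so 5,544 needed; 5,550 in favor. Satisfied.

Invalid — quorum requirement not satisfied.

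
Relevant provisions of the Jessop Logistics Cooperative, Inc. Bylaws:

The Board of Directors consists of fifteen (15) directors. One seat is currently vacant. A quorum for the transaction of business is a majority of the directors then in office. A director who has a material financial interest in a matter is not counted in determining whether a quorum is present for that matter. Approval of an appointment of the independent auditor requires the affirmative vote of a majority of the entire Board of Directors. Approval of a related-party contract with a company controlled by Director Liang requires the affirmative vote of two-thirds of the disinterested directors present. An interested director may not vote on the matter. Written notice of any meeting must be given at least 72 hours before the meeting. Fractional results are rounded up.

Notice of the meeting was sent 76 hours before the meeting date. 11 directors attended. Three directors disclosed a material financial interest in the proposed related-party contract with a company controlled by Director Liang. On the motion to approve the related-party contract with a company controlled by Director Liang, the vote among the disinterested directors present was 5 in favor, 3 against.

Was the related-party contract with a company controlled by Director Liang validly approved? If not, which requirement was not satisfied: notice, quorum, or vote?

Notice: 76 hours given; 72 required (76 ≥ 72). Satisfied.
Quorum: 11 present, but the 3 interested directors do not count, leaving 8. Quorum is 8. Satisfied.
Vote: the related-party contract with a company controlled by Director Liang requires two-thirds of the disinterested directors present (11 − 3 = 8). 2/3 of 8 = 5.33, rounded up to 6, so 6 affirmative votes are needed; 5 voted in favor. Not satisfied.

Invalid — vote requirement not satisfied.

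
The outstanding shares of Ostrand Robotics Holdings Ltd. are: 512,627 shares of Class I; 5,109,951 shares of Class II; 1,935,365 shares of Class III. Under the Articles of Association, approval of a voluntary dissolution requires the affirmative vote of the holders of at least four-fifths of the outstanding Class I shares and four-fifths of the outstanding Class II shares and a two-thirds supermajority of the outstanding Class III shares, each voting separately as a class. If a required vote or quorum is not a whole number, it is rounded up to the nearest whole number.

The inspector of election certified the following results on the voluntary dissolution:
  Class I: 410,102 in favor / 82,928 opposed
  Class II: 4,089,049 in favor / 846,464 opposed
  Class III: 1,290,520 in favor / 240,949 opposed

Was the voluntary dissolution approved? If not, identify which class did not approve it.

Class I: 4/5 of 512627 = 410101.60, rounded up to 410102; 410,102 required, 410,102 in favor — approved.
Class II: 4/5 of 5109951 = 4087960.80, rounded up to 4087961; 4,087,961 required, 4,089,049 in favor — approved.
Class III: 2/3 of 1935365 = 1290243.33, rounded up to 1290244; 1,290,244 required, 1,290,520 in favor — approved.

Approved — every class gave the required vote.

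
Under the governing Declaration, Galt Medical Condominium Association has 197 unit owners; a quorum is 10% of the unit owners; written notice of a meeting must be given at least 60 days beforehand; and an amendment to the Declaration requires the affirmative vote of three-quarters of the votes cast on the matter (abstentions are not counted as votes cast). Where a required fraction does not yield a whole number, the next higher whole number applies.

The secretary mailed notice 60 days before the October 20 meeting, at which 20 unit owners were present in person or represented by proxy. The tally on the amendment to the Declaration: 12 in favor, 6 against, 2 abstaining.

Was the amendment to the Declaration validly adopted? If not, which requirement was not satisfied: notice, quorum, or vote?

Invalid — vote requirement not satisfied.

Notice: 60 days given; 60 required. Satisfied.
Quorum: 10% of 197 = 19.70, rounded up to 20; 20 present. Satisfied.
Vote: requires three-fourths of the votes cast (20 − 2 abstaining = 18); 3/4 of 18 = 13.50, rounded up to 14, so 14 needed; 12 in favor. Not satisfied.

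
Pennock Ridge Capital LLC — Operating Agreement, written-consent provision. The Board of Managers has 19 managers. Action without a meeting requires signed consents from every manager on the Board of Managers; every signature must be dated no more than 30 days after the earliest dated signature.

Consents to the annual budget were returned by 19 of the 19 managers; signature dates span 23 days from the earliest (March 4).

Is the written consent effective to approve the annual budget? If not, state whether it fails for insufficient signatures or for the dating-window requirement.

Signatures required: all of 19 — unanimous means all 19, so 19 needed; 19 signed. Sufficient.
Dating window: the latest signature is 23 days after the earliest; the limit is 30 days. Within the window.

Effective — both the signature and dating-window requirements are satisfied.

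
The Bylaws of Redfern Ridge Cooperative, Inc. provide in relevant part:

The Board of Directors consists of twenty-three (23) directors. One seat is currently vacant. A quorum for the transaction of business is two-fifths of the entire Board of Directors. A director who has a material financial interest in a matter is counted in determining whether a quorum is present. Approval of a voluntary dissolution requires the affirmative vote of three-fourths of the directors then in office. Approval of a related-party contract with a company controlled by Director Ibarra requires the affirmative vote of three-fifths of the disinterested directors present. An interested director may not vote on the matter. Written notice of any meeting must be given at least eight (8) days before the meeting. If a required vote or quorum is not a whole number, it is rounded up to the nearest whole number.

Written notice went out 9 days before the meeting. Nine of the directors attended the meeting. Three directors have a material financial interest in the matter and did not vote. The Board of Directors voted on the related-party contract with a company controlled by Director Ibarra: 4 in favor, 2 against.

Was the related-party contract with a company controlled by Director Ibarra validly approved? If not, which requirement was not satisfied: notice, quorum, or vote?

Notice: 9 days given; 8 required (9 ≥ 8). Satisfied.
Quorum: 9 present (interested directors count toward quorum); quorum is 10. Not satisfied.
Vote: the related-party contract with a company controlled by Director Ibarra requires three-fifths of the disinterested directors present (9 − 3 = 6). 3/5 of 6 = 3.60, rounded up to 4, so 4 affirmative votes are needed; 4 voted in favor. Satisfied. (Moot — without a quorum no business can be validly transacted.)

Invalid — quorum requirement not satisfied.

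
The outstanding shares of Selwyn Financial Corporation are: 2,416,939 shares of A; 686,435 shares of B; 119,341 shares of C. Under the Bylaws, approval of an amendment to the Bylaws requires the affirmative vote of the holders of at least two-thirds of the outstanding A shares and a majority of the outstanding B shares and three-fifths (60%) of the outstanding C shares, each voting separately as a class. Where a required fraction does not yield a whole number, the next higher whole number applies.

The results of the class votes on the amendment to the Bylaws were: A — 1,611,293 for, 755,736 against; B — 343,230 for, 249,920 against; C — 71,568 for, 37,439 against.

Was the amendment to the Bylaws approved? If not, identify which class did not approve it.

Not approved — the C shares did not give the required vote.

A: 2/3 of 2416939 = 1611292.67, rounded up to 1611293; 1,611,293 required, 1,611,293 in favor — approved.
B: a majority of 686435 is 343218; 343,218 required, 343,230 in favor — approved.
C: 3/5 of 119341 = 71604.60, rounded up to 71605; 71,605 required, 71,568 in favor — not approved.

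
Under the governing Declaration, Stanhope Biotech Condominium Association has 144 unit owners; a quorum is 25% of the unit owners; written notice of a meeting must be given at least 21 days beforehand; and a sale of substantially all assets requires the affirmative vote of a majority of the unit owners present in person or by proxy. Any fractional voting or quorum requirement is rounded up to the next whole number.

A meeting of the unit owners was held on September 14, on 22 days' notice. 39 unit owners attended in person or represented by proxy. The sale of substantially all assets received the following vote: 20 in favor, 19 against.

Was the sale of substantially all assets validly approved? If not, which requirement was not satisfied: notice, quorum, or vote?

Valid — all requirements satisfied.

Notice: 22 days given; 21 required. Satisfied.
Quorum: 25% of 144 = 36; 39 present. Satisfied.
Vote: requires a majority of those present (39); a majority of 39 is 20, so 20 needed; 20 in favor. Satisfied.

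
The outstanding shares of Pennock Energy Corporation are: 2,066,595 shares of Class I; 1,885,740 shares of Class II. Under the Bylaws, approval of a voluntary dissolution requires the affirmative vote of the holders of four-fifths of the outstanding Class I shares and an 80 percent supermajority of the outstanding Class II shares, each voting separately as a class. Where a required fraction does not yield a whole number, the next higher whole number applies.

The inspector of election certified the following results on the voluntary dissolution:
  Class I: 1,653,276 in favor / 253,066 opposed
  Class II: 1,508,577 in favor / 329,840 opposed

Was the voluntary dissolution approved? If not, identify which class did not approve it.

Class I: 4/5 of 2066595 = 1653276; 1,653,276 required, 1,653,276 in favor — approved.
Class II: 4/5 of 1885740 = 1508592; 1,508,592 required, 1,508,577 in favor — not approved.

Not approved — the Class II shares did not give the required vote.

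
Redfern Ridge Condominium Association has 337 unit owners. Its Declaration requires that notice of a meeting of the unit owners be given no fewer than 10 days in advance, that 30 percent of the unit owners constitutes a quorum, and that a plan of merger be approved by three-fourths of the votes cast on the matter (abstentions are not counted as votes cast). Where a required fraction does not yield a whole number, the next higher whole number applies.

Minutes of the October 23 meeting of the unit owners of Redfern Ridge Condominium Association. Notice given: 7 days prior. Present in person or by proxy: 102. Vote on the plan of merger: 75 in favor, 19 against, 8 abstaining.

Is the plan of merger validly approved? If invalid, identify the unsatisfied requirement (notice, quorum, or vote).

Notice: 7 days given; 10 required. Not satisfied.
Quorum: 30% of 337 = 101.10, rounded up to 102; 102 present. Satisfied.
Vote: requires three-fourths of the votes cast (102 − 8 abstaining = 94); 3/4 of 94 = 70.50, rounded up to 71, so 71 needed; 75 in favor. Satisfied.

Invalid — notice requirement not satisfied.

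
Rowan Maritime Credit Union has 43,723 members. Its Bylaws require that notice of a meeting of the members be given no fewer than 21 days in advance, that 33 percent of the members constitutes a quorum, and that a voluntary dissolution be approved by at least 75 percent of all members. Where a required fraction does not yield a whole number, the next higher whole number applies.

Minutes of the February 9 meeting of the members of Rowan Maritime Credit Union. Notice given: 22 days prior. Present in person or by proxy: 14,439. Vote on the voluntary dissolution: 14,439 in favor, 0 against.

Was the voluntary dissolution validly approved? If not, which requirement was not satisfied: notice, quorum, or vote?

Invalid — vote requirement not satisfied.

Notice: 22 days given; 21 required. Satisfied.
Quorum: 33% of 43,723 = 14,428.59, rounded up to 14,429; 14,439 present. Satisfied.
Vote: requires three-fourths of all members (43,723); 3/4 of 43723 = 32792.25, rounded up to 32793, so 32,793 needed; 14,439 in favor. Not satisfied.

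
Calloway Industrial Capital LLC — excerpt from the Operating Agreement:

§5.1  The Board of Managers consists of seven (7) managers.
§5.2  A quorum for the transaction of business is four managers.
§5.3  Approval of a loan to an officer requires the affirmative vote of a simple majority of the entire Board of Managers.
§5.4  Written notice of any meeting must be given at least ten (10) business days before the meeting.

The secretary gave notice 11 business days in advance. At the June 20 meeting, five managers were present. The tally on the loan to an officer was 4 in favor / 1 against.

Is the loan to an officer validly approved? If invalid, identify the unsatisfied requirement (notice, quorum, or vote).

Notice: 11 business days given; 10 required (11 ≥ 10). Satisfied.
Quorum: 5 present; quorum is 4. Satisfied.
Vote: the loan to an officer requires a majority of the entire Board of Managers (7). A majority of 7 is 4, so 4 affirmative votes are needed; 4 voted in favor. Satisfied.

Valid — all requirements satisfied.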